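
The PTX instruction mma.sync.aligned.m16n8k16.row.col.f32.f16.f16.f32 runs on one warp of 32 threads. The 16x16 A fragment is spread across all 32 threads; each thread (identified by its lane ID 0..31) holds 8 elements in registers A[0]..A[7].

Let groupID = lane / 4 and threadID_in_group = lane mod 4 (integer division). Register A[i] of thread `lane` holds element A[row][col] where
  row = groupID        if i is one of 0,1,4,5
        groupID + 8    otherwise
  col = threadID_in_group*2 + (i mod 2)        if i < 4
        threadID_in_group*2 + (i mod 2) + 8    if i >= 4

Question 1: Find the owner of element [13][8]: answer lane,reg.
r: 13->gid=5,r8=1  c: 8->c8=1,tid=0,i&1=0
L=5*4+0=20  i=1*4+1*2+0=6

20,6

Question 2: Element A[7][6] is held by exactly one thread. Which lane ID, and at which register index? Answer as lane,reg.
r:7=>grp=7,rB=0  c:6=>cB=0,tig=3,lo=0
L=7*4+3=31  i=0*4+0*2+0=0

31,0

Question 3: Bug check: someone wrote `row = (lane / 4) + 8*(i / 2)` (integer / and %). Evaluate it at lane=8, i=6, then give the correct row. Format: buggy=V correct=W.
buggy=26 correct=10

`(lane / 4) + 8*(i / 2)`[8,6]->26
L=8->gid=8>>2=2, tid=8&3=0
[6]->row 2+8=10  col 0·2+0+8=8
row: 26 vs 10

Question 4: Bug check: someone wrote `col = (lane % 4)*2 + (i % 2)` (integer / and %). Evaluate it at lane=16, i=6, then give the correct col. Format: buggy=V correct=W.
`(lane % 4)*2 + (i % 2)`[16,6]=>0
L=16=>grp=16>>2=4, tig=16&3=0
[6]=>row 4+8=12  col 0·2+0+8=8
col: 0 vs 8

buggy=0 correct=8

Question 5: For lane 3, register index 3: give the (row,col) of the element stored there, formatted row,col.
8,7

L=3->gid=3>>2=0, tid=3&3=3
[3]->row 0+8=8  col 3·2+1+0=7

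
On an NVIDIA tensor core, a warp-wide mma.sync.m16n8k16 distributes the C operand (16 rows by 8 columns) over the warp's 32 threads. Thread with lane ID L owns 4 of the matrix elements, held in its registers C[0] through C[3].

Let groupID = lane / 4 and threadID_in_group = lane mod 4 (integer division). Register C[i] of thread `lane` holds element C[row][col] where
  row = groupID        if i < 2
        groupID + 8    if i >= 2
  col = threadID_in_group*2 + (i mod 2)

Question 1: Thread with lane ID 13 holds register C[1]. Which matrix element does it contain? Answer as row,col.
3,3

lane 13: gid=3 (13/4), tid=1 (13%4)
i=1: r=3+0=3, c=1*2+1=3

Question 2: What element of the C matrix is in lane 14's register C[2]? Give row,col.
11,4

lane 14: g=3 (14/4), t=2 (14%4)
i=2: r=3+8=11, c=2*2+0=4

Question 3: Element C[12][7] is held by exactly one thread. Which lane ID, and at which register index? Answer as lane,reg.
19,3

r=12→G=4,rhi=1  c=7→T=3,p=1
L=4*4+3=19  i=1*2+1=3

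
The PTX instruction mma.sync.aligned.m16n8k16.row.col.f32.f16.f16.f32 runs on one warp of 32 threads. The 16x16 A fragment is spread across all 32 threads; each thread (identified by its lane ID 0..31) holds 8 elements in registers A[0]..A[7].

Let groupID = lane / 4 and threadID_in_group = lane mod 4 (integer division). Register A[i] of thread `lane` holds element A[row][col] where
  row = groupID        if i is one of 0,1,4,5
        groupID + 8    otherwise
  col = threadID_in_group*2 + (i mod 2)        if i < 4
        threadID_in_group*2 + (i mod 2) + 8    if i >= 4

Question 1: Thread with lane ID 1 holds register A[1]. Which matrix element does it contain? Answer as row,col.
L=1⇒gr=1>>2=0, th=1&3=1
[1]⇒row 0+0=0  col 1·2+1+0=3

0,3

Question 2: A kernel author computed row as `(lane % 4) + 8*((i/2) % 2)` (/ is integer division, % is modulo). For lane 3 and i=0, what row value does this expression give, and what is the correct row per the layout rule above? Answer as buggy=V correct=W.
buggy=3 correct=0

`(lane % 4) + 8*((i/2) % 2)`[3,0]->3
3: gid=0,tid=3
[0] (0+0,3*2+0+0) = (0,6)
row: 3 vs 0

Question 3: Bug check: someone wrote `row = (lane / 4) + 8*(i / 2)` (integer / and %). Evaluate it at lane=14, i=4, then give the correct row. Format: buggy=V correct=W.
buggy=19 correct=3

`(lane / 4) + 8*(i / 2)`[14,4]→19
lane 14: G=3 (14/4), T=2 (14%4)
i=4: r=3+0=3, c=2*2+0+8=12
row: 19 vs 3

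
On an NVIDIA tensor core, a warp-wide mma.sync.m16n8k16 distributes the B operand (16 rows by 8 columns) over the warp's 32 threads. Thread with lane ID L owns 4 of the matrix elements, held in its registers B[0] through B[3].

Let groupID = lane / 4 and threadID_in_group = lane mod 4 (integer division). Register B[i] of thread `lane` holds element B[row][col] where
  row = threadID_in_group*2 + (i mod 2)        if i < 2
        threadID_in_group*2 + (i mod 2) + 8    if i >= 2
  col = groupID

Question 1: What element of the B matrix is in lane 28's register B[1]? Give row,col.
lane 28: grp=7 (28/4), tig=0 (28%4)
i=1: r=0*2+1+0=1, c=grp=7

1,7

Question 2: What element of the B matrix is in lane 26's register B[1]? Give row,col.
5,6

26: gr=6,th=2
[1] (2*2+1+0,6) = (5,6)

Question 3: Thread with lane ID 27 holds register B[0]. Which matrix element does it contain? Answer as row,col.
27: g=6,t=3
[0] (3*2+0+0,6) = (6,6)

6,6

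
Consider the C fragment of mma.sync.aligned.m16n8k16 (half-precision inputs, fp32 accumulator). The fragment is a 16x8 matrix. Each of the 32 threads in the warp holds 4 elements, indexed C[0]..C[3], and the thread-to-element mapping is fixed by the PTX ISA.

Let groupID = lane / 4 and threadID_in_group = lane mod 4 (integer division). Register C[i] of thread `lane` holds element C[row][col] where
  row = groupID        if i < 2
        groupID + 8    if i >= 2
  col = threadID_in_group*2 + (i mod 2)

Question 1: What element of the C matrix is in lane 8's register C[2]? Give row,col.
10,0

lane 8->8/4=2, 8 mod 4=0
i=2  r:2+8->10  c:2·0+0->0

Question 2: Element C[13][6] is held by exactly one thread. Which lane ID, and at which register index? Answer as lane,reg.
23,2

r=13⇒gr=5,Rb=1  c=6⇒th=3,odd=0
L=5*4+3=23  i=1*2+0=2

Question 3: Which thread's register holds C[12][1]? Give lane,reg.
r: 12->gid=4,r8=1  c: 1->tid=0,i&1=1
L=4*4+0=16  i=1*2+1=3

16,3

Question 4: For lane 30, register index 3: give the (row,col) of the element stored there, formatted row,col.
15,5

L=30=>grp=30>>2=7, tig=30&3=2
[3]=>row 7+8=15  col 2·2+1=5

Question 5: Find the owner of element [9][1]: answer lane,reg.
4,3

r=9->g=1,rb=1  c=1->t=0,b0=1
L=1*4+0=4  i=1*2+1=3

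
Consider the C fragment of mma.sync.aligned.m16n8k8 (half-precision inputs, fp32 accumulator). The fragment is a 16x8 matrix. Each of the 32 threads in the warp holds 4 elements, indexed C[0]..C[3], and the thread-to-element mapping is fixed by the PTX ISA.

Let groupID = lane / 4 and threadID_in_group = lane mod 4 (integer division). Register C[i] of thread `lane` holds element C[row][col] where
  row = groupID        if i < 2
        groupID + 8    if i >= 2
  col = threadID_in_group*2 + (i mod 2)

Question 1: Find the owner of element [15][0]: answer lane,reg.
28,2

r:15=>grp=7,rB=1  c:0=>tig=0,lo=0
L=7*4+0=28  i=1*2+0=2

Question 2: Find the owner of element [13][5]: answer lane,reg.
r=13->g=5,rb=1  c=5->t=2,b0=1
L=5*4+2=22  i=1*2+1=3

22,3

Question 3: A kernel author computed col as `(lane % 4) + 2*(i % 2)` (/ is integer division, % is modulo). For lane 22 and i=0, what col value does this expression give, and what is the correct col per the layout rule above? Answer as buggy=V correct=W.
`(lane % 4) + 2*(i % 2)`[22,0]->2
lane 22: gid=5 (22/4), tid=2 (22%4)
i=0: r=5+0=5, c=2*2+0=4
col: 2 vs 4

buggy=2 correct=4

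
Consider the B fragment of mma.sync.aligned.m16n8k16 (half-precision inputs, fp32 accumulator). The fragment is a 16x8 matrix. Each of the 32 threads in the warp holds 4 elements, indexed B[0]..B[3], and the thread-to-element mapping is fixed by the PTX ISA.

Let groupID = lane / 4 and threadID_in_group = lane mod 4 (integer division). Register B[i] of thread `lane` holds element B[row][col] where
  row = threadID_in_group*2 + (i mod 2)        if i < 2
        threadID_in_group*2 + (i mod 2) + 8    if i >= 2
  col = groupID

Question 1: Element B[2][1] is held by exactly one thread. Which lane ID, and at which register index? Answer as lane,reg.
5,0

c: 1->gid=1  r: 2->r8=0,tid=1,i&1=0
L=1*4+1=5  i=0*2+0=0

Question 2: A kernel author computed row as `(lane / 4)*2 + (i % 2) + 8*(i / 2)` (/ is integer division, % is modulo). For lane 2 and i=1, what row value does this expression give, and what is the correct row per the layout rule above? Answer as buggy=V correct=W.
`(lane / 4)*2 + (i % 2) + 8*(i / 2)`[2,1]->1
L=2->g=2>>2=0, t=2&3=2
[1]->row 2·2+1+0=5  col g=0
row: 1 vs 5

buggy=1 correct=5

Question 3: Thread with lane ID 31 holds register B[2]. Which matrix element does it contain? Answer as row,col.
14,7

31: g=7,t=3
[2] (3*2+0+8,7) = (14,7)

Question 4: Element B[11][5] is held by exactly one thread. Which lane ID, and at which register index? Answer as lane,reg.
c=5⇒gr=5  r=11⇒Rb=1,th=1,odd=1
L=5*4+1=21  i=1*2+1=3

21,3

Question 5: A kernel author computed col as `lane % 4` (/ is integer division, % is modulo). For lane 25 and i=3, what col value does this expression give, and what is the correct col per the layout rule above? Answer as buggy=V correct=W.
buggy=1 correct=6

`lane % 4`[25,3]=>1
25: grp=6,tig=1
[3] (1*2+1+8,6) = (11,6)
col: 1 vs 6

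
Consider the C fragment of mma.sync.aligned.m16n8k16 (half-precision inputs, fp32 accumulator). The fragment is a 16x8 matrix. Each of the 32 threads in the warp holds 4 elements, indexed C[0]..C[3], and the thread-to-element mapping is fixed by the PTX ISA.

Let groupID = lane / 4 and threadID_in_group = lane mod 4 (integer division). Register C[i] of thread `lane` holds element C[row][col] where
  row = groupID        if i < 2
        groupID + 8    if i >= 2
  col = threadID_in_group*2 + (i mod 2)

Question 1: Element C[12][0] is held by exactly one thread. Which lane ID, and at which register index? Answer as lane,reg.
16,2

r=12⇒gr=4,Rb=1  c=0⇒th=0,odd=0
L=4*4+0=16  i=1*2+0=2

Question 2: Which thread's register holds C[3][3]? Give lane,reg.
13,1

r: 3->gid=3,r8=0  c: 3->tid=1,i&1=1
L=3*4+1=13  i=0*2+1=1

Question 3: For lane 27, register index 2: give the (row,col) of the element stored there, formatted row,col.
lane 27->27/4=6, 27 mod 4=3
i=2  r:6+8->14  c:2·3+0->6

14,6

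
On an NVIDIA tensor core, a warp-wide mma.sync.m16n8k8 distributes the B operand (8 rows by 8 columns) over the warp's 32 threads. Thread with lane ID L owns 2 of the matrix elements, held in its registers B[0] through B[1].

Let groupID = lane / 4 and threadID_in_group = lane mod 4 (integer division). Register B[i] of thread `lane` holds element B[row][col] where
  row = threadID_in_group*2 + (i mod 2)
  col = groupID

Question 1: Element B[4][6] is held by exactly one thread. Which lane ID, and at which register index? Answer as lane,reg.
26,0

c: 6->gid=6  r: 4->tid=2,i&1=0
L=6*4+2=26  i=0=0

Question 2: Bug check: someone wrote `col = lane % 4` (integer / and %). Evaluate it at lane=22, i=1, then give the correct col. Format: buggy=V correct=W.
`lane % 4`[22,1]⇒2
lane 22⇒22/4=5, 22 mod 4=2
i=1  r:2·2+1⇒5  c:5
col: 2 vs 5

buggy=2 correct=5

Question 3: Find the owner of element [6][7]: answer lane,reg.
c=7→G=7  r=6→T=3,p=0
L=7*4+3=31  i=0=0

31,0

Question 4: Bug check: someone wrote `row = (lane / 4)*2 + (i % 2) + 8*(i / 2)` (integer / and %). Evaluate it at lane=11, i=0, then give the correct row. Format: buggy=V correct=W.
`(lane / 4)*2 + (i % 2) + 8*(i / 2)`[11,0]->4
11: g=2,t=3
[0] (3*2+0,2) = (6,2)
row: 4 vs 6

buggy=4 correct=6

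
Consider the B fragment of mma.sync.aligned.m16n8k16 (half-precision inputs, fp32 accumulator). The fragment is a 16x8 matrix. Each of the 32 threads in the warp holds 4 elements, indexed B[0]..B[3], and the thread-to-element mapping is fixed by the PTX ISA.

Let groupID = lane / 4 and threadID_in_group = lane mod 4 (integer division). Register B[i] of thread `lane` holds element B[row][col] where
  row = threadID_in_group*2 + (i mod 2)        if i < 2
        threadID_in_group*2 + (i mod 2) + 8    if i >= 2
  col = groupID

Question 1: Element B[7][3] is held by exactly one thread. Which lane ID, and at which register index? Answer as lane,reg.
15,1

c:3=>grp=3  r:7=>rB=0,tig=3,lo=1
L=3*4+3=15  i=0*2+1=1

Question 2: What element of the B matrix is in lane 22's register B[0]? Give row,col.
4,5

22: g=5,t=2
[0] (2*2+0+0,5) = (4,5)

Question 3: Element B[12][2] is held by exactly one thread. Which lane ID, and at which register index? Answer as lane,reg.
c=2⇒gr=2  r=12⇒Rb=1,th=2,odd=0
L=2*4+2=10  i=1*2+0=2

10,2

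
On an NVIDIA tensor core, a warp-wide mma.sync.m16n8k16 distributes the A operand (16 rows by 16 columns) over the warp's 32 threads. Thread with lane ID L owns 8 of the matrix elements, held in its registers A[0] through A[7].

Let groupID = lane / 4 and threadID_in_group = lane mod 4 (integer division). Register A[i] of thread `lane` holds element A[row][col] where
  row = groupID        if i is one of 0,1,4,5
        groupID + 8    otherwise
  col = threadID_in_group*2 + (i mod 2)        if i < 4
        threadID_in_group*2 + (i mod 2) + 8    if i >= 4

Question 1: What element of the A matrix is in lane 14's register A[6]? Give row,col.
11,12

lane 14: G=3 (14/4), T=2 (14%4)
i=6: r=3+8=11, c=2*2+0+8=12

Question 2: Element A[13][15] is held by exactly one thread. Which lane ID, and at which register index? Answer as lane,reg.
r:13=>grp=5,rB=1  c:15=>cB=1,tig=3,lo=1
L=5*4+3=23  i=1*4+1*2+1=7

23,7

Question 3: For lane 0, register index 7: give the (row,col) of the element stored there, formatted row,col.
8,9

lane 0⇒0/4=0, 0 mod 4=0
i=7  r:0+8⇒8  c:2·0+1+8⇒9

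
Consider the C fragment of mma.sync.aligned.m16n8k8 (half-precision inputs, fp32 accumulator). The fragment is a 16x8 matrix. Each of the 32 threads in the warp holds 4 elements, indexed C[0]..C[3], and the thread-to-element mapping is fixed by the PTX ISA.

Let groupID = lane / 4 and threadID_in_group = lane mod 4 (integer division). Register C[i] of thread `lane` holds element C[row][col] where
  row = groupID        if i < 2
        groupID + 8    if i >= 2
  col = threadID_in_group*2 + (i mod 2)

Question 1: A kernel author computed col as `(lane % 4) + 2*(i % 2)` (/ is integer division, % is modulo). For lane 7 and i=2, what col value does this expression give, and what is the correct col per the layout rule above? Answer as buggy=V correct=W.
`(lane % 4) + 2*(i % 2)`[7,2]⇒3
7: gr=1,th=3
[2] (1+8,3*2+0) = (9,6)
col: 3 vs 6

buggy=3 correct=6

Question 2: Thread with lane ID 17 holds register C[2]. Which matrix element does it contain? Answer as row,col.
L=17→G=17>>2=4, T=17&3=1
[2]→row 4+8=12  col 1·2+0=2

12,2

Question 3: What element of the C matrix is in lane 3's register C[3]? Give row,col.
3: g=0,t=3
[3] (0+8,3*2+1) = (8,7)

8,7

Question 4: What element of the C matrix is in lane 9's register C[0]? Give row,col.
lane 9: g=2 (9/4), t=1 (9%4)
i=0: r=2+0=2, c=1*2+0=2

2,2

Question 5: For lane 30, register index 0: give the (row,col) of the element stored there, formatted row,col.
lane 30=>30/4=7, 30 mod 4=2
i=0  r:7+0=>7  c:2·2+0=>4

7,4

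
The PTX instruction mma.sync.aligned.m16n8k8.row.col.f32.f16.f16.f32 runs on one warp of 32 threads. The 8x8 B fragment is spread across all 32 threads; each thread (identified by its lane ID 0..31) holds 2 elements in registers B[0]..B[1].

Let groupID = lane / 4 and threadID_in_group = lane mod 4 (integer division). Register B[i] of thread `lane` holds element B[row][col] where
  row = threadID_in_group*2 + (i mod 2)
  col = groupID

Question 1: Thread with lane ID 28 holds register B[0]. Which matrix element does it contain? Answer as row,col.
0,7

L=28=>grp=28>>2=7, tig=28&3=0
[0]=>row 0·2+0=0  col grp=7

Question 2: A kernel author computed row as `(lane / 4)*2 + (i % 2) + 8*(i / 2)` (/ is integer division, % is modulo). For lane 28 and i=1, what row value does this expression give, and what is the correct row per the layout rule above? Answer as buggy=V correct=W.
buggy=15 correct=1

`(lane / 4)*2 + (i % 2) + 8*(i / 2)`[28,1]→15
L=28→G=28>>2=7, T=28&3=0
[1]→row 0·2+1=1  col G=7
row: 15 vs 1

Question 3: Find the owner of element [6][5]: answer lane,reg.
23,0

c=5->g=5  r=6->t=3,b0=0
L=5*4+3=23  i=0=0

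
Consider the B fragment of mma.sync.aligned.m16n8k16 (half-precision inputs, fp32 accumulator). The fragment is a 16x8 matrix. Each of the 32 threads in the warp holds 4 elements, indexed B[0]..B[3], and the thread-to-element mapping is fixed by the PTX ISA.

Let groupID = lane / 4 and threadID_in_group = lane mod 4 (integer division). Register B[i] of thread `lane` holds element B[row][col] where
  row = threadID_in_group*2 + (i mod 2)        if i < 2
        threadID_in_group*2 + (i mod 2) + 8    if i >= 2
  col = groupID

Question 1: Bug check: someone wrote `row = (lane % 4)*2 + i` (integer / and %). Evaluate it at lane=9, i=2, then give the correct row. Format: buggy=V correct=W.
buggy=4 correct=10

`(lane % 4)*2 + i`[9,2]=>4
9: grp=2,tig=1
[2] (1*2+0+8,2) = (10,2)
row: 4 vs 10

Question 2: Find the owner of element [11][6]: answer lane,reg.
c=6→G=6  r=11→rhi=1,T=1,p=1
L=6*4+1=25  i=1*2+1=3

25,3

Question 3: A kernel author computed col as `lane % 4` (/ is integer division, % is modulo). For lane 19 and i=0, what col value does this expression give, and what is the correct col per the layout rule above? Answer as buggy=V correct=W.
buggy=3 correct=4

`lane % 4`[19,0]->3
lane 19: g=4 (19/4), t=3 (19%4)
i=0: r=3*2+0+0=6, c=g=4
col: 3 vs 4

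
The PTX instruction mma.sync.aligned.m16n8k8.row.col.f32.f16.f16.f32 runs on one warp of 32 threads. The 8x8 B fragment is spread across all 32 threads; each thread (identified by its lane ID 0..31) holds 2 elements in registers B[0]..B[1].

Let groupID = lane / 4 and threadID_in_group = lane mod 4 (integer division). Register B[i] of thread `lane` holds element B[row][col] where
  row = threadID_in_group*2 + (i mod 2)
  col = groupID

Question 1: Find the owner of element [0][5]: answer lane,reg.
c: 5->gid=5  r: 0->tid=0,i&1=0
L=5*4+0=20  i=0=0

20,0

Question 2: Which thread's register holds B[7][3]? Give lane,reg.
c=3⇒gr=3  r=7⇒th=3,odd=1
L=3*4+3=15  i=1=1

15,1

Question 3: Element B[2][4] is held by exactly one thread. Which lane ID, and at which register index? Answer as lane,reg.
17,0

c=4→G=4  r=2→T=1,p=0
L=4*4+1=17  i=0=0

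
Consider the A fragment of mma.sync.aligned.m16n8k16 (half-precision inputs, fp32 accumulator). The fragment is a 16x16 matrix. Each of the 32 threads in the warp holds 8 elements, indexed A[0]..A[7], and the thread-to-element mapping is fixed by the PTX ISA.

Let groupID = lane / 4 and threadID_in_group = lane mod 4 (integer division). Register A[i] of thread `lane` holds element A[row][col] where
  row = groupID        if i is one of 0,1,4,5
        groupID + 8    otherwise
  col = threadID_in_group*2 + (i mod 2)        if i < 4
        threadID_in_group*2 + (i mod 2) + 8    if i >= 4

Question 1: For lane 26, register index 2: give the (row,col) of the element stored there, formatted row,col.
26: grp=6,tig=2
[2] (6+8,2*2+0+0) = (14,4)

14,4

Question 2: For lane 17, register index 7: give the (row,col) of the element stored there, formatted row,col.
L=17⇒gr=17>>2=4, th=17&3=1
[7]⇒row 4+8=12  col 1·2+1+8=11

12,11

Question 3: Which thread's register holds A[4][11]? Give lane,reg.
17,5

r=4⇒gr=4,Rb=0  c=11⇒Cb=1,th=1,odd=1
L=4*4+1=17  i=1*4+0*2+1=5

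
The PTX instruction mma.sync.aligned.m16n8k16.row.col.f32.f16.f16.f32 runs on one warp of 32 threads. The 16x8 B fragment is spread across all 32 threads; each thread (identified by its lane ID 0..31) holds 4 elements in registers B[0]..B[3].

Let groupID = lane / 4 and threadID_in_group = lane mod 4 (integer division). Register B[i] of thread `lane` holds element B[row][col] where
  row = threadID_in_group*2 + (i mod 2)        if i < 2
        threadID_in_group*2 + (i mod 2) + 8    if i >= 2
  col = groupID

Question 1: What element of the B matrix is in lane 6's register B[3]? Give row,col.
13,1

lane 6⇒6/4=1, 6 mod 4=2
i=3  r:2·2+1+8⇒13  c:1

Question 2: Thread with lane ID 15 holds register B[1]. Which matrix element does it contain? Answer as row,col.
L=15->gid=15>>2=3, tid=15&3=3
[1]->row 3·2+1+0=7  col gid=3

7,3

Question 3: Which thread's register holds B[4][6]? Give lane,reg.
26,0

c=6→G=6  r=4→rhi=0,T=2,p=0
L=6*4+2=26  i=0*2+0=0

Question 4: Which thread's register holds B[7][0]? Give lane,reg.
3,1

c:0=>grp=0  r:7=>rB=0,tig=3,lo=1
L=0*4+3=3  i=0*2+1=1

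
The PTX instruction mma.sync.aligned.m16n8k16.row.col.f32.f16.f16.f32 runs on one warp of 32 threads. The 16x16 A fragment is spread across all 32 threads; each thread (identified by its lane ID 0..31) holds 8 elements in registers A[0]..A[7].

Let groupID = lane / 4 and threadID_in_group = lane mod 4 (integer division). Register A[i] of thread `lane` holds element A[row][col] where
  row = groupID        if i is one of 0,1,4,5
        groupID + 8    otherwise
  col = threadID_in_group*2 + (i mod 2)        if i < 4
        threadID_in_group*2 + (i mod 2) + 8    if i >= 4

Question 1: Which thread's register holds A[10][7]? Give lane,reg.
11,3

r=10⇒gr=2,Rb=1  c=7⇒Cb=0,th=3,odd=1
L=2*4+3=11  i=0*4+1*2+1=3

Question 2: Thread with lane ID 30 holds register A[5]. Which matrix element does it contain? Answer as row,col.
30: gr=7,th=2
[5] (7+0,2*2+1+8) = (7,13)

7,13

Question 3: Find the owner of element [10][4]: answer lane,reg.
r:10=>grp=2,rB=1  c:4=>cB=0,tig=2,lo=0
L=2*4+2=10  i=0*4+1*2+0=2

10,2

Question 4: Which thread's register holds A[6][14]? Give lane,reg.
27,4

r=6->g=6,rb=0  c=14->cb=1,t=3,b0=0
L=6*4+3=27  i=1*4+0*2+0=4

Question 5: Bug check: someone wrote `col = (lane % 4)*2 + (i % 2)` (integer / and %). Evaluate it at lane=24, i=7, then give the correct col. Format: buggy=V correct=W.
`(lane % 4)*2 + (i % 2)`[24,7]→1
L=24→G=24>>2=6, T=24&3=0
[7]→row 6+8=14  col 0·2+1+8=9
col: 1 vs 9

buggy=1 correct=9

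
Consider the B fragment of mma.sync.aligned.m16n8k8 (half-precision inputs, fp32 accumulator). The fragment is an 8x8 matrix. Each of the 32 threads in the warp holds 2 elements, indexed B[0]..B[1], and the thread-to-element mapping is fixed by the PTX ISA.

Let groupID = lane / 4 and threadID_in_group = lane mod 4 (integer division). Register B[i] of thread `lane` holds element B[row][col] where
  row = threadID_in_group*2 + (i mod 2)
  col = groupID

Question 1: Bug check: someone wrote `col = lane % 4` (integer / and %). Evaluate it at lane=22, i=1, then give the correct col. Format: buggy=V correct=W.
`lane % 4`[22,1]=>2
L=22=>grp=22>>2=5, tig=22&3=2
[1]=>row 2·2+1=5  col grp=5
col: 2 vs 5

buggy=2 correct=5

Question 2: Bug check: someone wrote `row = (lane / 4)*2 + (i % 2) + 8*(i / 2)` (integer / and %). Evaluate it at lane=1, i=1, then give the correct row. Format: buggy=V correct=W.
buggy=1 correct=3

`(lane / 4)*2 + (i % 2) + 8*(i / 2)`[1,1]->1
lane 1->1/4=0, 1 mod 4=1
i=1  r:2·1+1->3  c:0
row: 1 vs 3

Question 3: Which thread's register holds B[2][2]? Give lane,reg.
9,0

c: 2->gid=2  r: 2->tid=1,i&1=0
L=2*4+1=9  i=0=0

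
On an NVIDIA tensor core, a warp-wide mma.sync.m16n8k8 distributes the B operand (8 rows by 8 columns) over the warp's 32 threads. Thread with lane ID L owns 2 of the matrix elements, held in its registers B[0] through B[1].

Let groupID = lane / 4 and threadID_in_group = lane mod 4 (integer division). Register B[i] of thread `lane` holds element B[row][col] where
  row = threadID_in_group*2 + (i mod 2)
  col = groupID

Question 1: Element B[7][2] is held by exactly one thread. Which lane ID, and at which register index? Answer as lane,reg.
c=2->g=2  r=7->t=3,b0=1
L=2*4+3=11  i=1=1

11,1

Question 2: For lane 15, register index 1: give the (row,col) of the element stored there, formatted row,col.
7,3

lane 15⇒15/4=3, 15 mod 4=3
i=1  r:2·3+1⇒7  c:3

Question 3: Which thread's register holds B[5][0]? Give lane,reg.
c=0->g=0  r=5->t=2,b0=1
L=0*4+2=2  i=1=1

2,1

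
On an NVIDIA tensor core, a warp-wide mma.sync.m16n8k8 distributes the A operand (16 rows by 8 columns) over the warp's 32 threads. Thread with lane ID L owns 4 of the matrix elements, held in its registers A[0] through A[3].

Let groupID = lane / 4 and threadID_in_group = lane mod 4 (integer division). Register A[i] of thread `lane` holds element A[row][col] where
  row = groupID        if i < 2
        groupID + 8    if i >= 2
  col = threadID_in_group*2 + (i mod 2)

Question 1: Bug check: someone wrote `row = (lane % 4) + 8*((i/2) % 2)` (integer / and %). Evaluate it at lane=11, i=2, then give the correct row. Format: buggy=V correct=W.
buggy=11 correct=10

`(lane % 4) + 8*((i/2) % 2)`[11,2]->11
lane 11->11/4=2, 11 mod 4=3
i=2  r:2+8->10  c:2·3+0->6
row: 11 vs 10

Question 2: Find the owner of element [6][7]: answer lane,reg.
r=6⇒gr=6,Rb=0  c=7⇒th=3,odd=1
L=6*4+3=27  i=0*2+1=1

27,1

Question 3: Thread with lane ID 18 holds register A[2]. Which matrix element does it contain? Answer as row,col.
lane 18: grp=4 (18/4), tig=2 (18%4)
i=2: r=4+8=12, c=2*2+0=4

12,4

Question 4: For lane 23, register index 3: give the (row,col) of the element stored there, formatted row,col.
lane 23=>23/4=5, 23 mod 4=3
i=3  r:5+8=>13  c:2·3+1=>7

13,7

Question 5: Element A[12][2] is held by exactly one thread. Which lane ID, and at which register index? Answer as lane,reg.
r=12→G=4,rhi=1  c=2→T=1,p=0
L=4*4+1=17  i=1*2+0=2

17,2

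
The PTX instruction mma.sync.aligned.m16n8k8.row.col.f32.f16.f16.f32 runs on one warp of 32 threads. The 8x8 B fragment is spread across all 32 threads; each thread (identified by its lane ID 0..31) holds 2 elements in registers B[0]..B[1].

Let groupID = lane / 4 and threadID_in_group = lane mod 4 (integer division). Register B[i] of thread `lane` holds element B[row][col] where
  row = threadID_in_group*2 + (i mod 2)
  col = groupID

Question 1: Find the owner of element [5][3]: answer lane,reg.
14,1

c:3=>grp=3  r:5=>tig=2,lo=1
L=3*4+2=14  i=1=1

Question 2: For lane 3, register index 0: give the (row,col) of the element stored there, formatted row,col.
6,0

L=3->g=3>>2=0, t=3&3=3
[0]->row 3·2+0=6  col g=0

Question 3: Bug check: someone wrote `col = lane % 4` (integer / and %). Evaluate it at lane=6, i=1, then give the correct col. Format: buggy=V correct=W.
`lane % 4`[6,1]->2
6: g=1,t=2
[1] (2*2+1,1) = (5,1)
col: 2 vs 1

buggy=2 correct=1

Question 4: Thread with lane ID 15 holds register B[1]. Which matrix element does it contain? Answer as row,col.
7,3

lane 15=>15/4=3, 15 mod 4=3
i=1  r:2·3+1=>7  c:3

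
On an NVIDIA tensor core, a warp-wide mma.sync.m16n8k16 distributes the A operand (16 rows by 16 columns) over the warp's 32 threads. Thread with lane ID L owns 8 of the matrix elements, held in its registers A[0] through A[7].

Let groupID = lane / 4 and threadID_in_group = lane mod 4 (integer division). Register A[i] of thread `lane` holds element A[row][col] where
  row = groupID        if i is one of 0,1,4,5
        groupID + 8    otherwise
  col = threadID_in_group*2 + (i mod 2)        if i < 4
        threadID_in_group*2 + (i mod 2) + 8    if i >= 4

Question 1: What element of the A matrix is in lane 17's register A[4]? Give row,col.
lane 17→17/4=4, 17 mod 4=1
i=4  r:4+0→4  c:2·1+0+8→10

4,10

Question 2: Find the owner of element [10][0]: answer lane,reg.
8,2

r: 10->gid=2,r8=1  c: 0->c8=0,tid=0,i&1=0
L=2*4+0=8  i=0*4+1*2+0=2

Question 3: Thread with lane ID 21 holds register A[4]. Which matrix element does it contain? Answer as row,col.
5,10

L=21→G=21>>2=5, T=21&3=1
[4]→row 5+0=5  col 1·2+0+8=10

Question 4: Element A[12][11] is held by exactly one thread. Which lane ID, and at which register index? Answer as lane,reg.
r:12=>grp=4,rB=1  c:11=>cB=1,tig=1,lo=1
L=4*4+1=17  i=1*4+1*2+1=7

17,7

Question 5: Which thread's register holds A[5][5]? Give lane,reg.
r:5=>grp=5,rB=0  c:5=>cB=0,tig=2,lo=1
L=5*4+2=22  i=0*4+0*2+1=1

22,1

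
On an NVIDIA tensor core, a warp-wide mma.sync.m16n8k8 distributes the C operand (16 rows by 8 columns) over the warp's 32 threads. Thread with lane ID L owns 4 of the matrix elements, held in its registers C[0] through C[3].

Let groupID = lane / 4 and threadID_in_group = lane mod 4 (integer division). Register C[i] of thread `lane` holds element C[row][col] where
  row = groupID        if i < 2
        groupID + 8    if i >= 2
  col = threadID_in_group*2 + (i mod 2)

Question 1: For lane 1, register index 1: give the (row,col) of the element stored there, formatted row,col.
L=1->g=1>>2=0, t=1&3=1
[1]->row 0+0=0  col 1·2+1=3

0,3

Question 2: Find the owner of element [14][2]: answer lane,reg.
r=14→G=6,rhi=1  c=2→T=1,p=0
L=6*4+1=25  i=1*2+0=2

25,2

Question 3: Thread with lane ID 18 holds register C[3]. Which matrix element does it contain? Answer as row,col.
12,5

L=18->gid=18>>2=4, tid=18&3=2
[3]->row 4+8=12  col 2·2+1=5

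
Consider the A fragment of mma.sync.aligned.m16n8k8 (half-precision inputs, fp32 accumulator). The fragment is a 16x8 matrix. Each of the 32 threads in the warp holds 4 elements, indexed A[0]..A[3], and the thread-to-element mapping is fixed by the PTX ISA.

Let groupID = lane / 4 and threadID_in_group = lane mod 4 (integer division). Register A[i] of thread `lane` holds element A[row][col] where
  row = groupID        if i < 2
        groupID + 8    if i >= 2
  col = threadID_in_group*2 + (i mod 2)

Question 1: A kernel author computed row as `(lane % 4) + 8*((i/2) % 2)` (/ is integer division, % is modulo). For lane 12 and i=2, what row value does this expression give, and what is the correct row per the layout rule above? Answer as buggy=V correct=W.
buggy=8 correct=11

`(lane % 4) + 8*((i/2) % 2)`[12,2]->8
12: g=3,t=0
[2] (3+8,0*2+0) = (11,0)
row: 8 vs 11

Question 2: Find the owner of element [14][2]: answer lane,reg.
25,2

r=14->g=6,rb=1  c=2->t=1,b0=0
L=6*4+1=25  i=1*2+0=2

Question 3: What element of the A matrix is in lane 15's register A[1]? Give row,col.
15: gid=3,tid=3
[1] (3+0,3*2+1) = (3,7)

3,7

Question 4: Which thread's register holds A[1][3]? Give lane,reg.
r: 1->gid=1,r8=0  c: 3->tid=1,i&1=1
L=1*4+1=5  i=0*2+1=1

5,1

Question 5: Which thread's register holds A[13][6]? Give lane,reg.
r=13⇒gr=5,Rb=1  c=6⇒th=3,odd=0
L=5*4+3=23  i=1*2+0=2

23,2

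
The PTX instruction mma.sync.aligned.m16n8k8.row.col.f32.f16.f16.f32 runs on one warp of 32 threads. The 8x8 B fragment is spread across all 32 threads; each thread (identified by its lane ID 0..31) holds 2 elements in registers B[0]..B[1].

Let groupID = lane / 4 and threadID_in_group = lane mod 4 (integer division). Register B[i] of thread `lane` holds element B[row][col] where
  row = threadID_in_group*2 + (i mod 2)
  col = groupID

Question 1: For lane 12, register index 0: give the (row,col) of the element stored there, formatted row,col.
0,3

lane 12: gr=3 (12/4), th=0 (12%4)
i=0: r=0*2+0=0, c=gr=3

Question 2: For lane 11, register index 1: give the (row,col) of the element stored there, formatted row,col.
7,2

11: gid=2,tid=3
[1] (3*2+1,2) = (7,2)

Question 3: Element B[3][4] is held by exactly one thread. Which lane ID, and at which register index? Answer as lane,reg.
17,1

c=4->g=4  r=3->t=1,b0=1
L=4*4+1=17  i=1=1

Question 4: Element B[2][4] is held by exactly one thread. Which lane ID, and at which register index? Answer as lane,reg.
17,0

c:4=>grp=4  r:2=>tig=1,lo=0
L=4*4+1=17  i=0=0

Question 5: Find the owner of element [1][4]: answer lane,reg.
16,1

c: 4->gid=4  r: 1->tid=0,i&1=1
L=4*4+0=16  i=1=1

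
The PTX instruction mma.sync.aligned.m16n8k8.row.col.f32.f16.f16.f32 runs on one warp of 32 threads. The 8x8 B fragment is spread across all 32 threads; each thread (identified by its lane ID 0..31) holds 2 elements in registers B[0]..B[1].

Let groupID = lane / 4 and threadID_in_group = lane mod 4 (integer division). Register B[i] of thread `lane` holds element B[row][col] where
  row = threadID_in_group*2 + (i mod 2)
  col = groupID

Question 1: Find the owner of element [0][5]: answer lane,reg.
c: 5->gid=5  r: 0->tid=0,i&1=0
L=5*4+0=20  i=0=0

20,0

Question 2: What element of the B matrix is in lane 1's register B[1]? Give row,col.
3,0

lane 1→1/4=0, 1 mod 4=1
i=1  r:2·1+1→3  c:0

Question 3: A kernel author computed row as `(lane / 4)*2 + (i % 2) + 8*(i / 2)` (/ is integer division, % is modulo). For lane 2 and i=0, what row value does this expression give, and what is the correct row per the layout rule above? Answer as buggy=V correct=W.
`(lane / 4)*2 + (i % 2) + 8*(i / 2)`[2,0]->0
2: gid=0,tid=2
[0] (2*2+0,0) = (4,0)
row: 0 vs 4

buggy=0 correct=4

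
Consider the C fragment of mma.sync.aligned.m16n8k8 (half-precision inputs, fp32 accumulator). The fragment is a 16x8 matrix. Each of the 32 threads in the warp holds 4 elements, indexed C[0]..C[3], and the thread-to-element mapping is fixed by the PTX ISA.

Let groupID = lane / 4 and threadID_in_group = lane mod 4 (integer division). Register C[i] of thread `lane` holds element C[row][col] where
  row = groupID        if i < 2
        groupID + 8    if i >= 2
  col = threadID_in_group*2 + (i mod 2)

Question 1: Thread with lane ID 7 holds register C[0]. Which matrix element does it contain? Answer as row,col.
1,6

L=7→G=7>>2=1, T=7&3=3
[0]→row 1+0=1  col 3·2+0=6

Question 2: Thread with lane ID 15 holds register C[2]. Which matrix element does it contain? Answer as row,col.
11,6

15: gid=3,tid=3
[2] (3+8,3*2+0) = (11,6)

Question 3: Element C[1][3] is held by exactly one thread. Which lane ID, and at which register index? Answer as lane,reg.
5,1

r=1⇒gr=1,Rb=0  c=3⇒th=1,odd=1
L=1*4+1=5  i=0*2+1=1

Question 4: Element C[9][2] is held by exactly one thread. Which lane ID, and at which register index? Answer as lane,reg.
r=9→G=1,rhi=1  c=2→T=1,p=0
L=1*4+1=5  i=1*2+0=2

5,2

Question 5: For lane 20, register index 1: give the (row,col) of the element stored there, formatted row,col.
5,1

20: gid=5,tid=0
[1] (5+0,0*2+1) = (5,1)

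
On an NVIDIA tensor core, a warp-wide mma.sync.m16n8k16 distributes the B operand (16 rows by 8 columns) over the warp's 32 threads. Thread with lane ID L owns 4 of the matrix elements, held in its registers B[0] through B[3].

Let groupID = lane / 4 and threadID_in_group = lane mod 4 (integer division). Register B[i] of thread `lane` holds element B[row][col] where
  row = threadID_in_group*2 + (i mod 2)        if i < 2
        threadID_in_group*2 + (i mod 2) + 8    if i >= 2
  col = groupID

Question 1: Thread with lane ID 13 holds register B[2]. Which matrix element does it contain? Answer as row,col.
10,3

L=13->g=13>>2=3, t=13&3=1
[2]->row 1·2+0+8=10  col g=3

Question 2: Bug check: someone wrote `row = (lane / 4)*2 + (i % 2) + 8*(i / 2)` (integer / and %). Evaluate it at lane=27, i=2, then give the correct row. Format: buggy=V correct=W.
`(lane / 4)*2 + (i % 2) + 8*(i / 2)`[27,2]->20
27: gid=6,tid=3
[2] (3*2+0+8,6) = (14,6)
row: 20 vs 14

buggy=20 correct=14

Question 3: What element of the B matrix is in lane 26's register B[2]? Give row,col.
26: G=6,T=2
[2] (2*2+0+8,6) = (12,6)

12,6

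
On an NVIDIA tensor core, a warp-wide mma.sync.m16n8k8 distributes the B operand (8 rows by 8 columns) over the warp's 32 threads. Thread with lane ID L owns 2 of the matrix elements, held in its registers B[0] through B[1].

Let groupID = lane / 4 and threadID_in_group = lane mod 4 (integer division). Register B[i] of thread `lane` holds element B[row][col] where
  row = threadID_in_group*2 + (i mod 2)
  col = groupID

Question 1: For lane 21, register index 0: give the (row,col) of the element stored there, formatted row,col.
2,5

21: gid=5,tid=1
[0] (1*2+0,5) = (2,5)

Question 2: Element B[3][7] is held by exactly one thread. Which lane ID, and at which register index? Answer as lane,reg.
c=7->g=7  r=3->t=1,b0=1
L=7*4+1=29  i=1=1

29,1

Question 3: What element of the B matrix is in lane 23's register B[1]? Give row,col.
7,5

lane 23: g=5 (23/4), t=3 (23%4)
i=1: r=3*2+1=7, c=g=5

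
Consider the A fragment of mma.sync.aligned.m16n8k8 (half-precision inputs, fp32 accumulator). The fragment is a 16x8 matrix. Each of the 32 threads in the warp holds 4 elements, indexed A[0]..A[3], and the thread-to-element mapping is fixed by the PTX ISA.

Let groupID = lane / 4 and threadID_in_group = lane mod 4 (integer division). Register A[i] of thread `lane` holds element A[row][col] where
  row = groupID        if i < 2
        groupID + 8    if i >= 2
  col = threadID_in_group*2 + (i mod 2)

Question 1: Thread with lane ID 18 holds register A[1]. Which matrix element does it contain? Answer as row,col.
L=18=>grp=18>>2=4, tig=18&3=2
[1]=>row 4+0=4  col 2·2+1=5

4,5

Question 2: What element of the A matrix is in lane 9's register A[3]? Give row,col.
lane 9: gr=2 (9/4), th=1 (9%4)
i=3: r=2+8=10, c=1*2+1=3

10,3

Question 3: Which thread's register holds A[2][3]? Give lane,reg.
9,1

r=2⇒gr=2,Rb=0  c=3⇒th=1,odd=1
L=2*4+1=9  i=0*2+1=1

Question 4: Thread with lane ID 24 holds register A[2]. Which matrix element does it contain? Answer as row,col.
lane 24=>24/4=6, 24 mod 4=0
i=2  r:6+8=>14  c:2·0+0=>0

14,0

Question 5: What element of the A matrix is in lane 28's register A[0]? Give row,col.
L=28→G=28>>2=7, T=28&3=0
[0]→row 7+0=7  col 0·2+0=0

7,0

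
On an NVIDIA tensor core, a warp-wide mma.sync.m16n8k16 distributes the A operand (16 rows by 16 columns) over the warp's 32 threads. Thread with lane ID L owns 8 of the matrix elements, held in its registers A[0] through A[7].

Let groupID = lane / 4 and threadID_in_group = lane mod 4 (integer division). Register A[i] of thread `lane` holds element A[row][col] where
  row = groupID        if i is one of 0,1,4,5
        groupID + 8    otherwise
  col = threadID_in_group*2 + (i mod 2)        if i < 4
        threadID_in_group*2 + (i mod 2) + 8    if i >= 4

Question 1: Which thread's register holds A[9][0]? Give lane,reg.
4,2

r=9⇒gr=1,Rb=1  c=0⇒Cb=0,th=0,odd=0
L=1*4+0=4  i=0*4+1*2+0=2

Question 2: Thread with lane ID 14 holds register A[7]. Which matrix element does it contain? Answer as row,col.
11,13

L=14→G=14>>2=3, T=14&3=2
[7]→row 3+8=11  col 2·2+1+8=13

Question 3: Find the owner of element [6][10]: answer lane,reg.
r=6->g=6,rb=0  c=10->cb=1,t=1,b0=0
L=6*4+1=25  i=1*4+0*2+0=4

25,4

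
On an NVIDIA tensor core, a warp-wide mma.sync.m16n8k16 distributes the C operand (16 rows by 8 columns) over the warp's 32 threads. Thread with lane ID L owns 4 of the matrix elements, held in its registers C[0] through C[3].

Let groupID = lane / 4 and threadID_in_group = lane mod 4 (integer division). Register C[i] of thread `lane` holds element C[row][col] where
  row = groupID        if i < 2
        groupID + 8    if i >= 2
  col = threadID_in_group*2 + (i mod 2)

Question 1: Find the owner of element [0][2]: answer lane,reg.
1,0

r=0→G=0,rhi=0  c=2→T=1,p=0
L=0*4+1=1  i=0*2+0=0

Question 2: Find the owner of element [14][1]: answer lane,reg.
24,3

r: 14->gid=6,r8=1  c: 1->tid=0,i&1=1
L=6*4+0=24  i=1*2+1=3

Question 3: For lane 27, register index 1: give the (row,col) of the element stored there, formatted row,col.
27: g=6,t=3
[1] (6+0,3*2+1) = (6,7)

6,7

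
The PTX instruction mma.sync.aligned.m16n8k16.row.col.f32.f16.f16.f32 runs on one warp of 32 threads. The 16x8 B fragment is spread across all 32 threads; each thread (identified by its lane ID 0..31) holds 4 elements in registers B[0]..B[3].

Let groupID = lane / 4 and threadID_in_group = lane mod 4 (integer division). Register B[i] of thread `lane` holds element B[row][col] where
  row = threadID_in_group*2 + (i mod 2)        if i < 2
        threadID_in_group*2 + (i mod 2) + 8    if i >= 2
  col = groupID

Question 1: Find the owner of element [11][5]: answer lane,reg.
21,3

c: 5->gid=5  r: 11->r8=1,tid=1,i&1=1
L=5*4+1=21  i=1*2+1=3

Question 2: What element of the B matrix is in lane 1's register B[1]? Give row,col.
3,0

lane 1: gr=0 (1/4), th=1 (1%4)
i=1: r=1*2+1+0=3, c=gr=0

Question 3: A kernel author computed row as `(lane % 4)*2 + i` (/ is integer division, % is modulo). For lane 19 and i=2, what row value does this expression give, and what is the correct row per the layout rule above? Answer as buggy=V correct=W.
buggy=8 correct=14

`(lane % 4)*2 + i`[19,2]->8
L=19->g=19>>2=4, t=19&3=3
[2]->row 3·2+0+8=14  col g=4
row: 8 vs 14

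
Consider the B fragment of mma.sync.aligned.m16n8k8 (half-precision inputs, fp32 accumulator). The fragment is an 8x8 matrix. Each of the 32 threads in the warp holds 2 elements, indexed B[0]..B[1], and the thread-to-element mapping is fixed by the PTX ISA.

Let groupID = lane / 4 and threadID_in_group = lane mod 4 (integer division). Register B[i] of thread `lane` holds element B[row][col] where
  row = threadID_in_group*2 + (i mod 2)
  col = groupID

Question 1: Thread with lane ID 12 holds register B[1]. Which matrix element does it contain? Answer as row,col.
1,3

12: gr=3,th=0
[1] (0*2+1,3) = (1,3)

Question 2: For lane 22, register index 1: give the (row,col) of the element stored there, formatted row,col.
lane 22: gr=5 (22/4), th=2 (22%4)
i=1: r=2*2+1=5, c=gr=5

5,5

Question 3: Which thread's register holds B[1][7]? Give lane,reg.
28,1

c:7=>grp=7  r:1=>tig=0,lo=1
L=7*4+0=28  i=1=1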